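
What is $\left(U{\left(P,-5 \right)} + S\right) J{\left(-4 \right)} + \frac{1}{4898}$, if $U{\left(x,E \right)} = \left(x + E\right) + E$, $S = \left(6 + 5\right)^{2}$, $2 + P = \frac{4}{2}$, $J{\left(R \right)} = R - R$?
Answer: $\frac{1}{4898} \approx 0.00020417$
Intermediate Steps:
$J{\left(R \right)} = 0$
$P = 0$ ($P = -2 + \frac{4}{2} = -2 + 4 \cdot \frac{1}{2} = -2 + 2 = 0$)
$S = 121$ ($S = 11^{2} = 121$)
$U{\left(x,E \right)} = x + 2 E$ ($U{\left(x,E \right)} = \left(E + x\right) + E = x + 2 E$)
$\left(U{\left(P,-5 \right)} + S\right) J{\left(-4 \right)} + \frac{1}{4898} = \left(\left(0 + 2 \left(-5\right)\right) + 121\right) 0 + \frac{1}{4898} = \left(\left(0 - 10\right) + 121\right) 0 + \frac{1}{4898} = \left(-10 + 121\right) 0 + \frac{1}{4898} = 111 \cdot 0 + \frac{1}{4898} = 0 + \frac{1}{4898} = \frac{1}{4898}$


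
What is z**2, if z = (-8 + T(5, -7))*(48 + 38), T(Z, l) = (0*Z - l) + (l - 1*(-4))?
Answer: 118336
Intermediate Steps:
T(Z, l) = 4 (T(Z, l) = (0 - l) + (l + 4) = -l + (4 + l) = 4)
z = -344 (z = (-8 + 4)*(48 + 38) = -4*86 = -344)
z**2 = (-344)**2 = 118336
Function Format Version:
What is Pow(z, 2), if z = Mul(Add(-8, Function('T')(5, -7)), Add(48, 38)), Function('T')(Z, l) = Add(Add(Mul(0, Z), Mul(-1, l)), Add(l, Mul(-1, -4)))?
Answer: 118336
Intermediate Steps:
Function('T')(Z, l) = 4 (Function('T')(Z, l) = Add(Add(0, Mul(-1, l)), Add(l, 4)) = Add(Mul(-1, l), Add(4, l)) = 4)
z = -344 (z = Mul(Add(-8, 4), Add(48, 38)) = Mul(-4, 86) = -344)
Pow(z, 2) = Pow(-344, 2) = 118336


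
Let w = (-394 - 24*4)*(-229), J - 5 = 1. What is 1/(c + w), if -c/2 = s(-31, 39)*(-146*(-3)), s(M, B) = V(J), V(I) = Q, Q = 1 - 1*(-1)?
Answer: 1/110458 ≈ 9.0532e-6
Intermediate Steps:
J = 6 (J = 5 + 1 = 6)
Q = 2 (Q = 1 + 1 = 2)
V(I) = 2
w = 112210 (w = (-394 - 96)*(-229) = -490*(-229) = 112210)
s(M, B) = 2
c = -1752 (c = -4*(-146*(-3)) = -4*438 = -2*876 = -1752)
1/(c + w) = 1/(-1752 + 112210) = 1/110458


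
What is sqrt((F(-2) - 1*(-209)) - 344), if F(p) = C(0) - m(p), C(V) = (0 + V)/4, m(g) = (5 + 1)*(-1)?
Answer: I*sqrt(129) ≈ 11.358*I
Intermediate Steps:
m(g) = -6 (m(g) = 6*(-1) = -6)
C(V) = V/4
F(p) = 6 (F(p) = (1/4)*0 - 1*(-6) = 0 + 6 = 6)
sqrt((F(-2) - 1*(-209)) - 344) = sqrt((6 - 1*(-209)) - 344) = sqrt((6 + 209) - 344) = sqrt(215 - 344) = sqrt(-129) = I*sqrt(129)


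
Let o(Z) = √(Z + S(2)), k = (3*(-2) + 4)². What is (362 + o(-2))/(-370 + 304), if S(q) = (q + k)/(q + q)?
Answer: -181/33 - I*√2/132 ≈ -5.4848 - 0.010714*I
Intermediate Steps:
k = 4 (k = (-6 + 4)² = (-2)² = 4)
S(q) = (4 + q)/(2*q) (S(q) = (q + 4)/(q + q) = (4 + q)/((2*q)) = (4 + q)*(1/(2*q)) = (4 + q)/(2*q))
o(Z) = √(3/2 + Z) (o(Z) = √(Z + (½)*(4 + 2)/2) = √(Z + (½)*(½)*6) = √(Z + 3/2) = √(3/2 + Z))
(362 + o(-2))/(-370 + 304) = (362 + √(6 + 4*(-2))/2)/(-370 + 304) = (362 + √(6 - 8)/2)/(-66) = (362 + √(-2)/2)*(-1/66) = (362 + (I*√2)/2)*(-1/66) = (362 + I*√2/2)*(-1/66) = -181/33 - I*√2/132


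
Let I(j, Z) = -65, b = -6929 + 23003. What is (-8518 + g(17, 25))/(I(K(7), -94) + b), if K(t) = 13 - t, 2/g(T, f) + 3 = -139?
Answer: -86397/162377 ≈ -0.53208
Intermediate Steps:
g(T, f) = -1/71 (g(T, f) = 2/(-3 - 139) = 2/(-142) = 2*(-1/142) = -1/71)
b = 16074
(-8518 + g(17, 25))/(I(K(7), -94) + b) = (-8518 - 1/71)/(-65 + 16074) = -604779/71/16009 = -604779/71*1/16009 = -86397/162377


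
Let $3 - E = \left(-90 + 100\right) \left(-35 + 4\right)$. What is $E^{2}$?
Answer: $97969$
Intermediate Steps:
$E = 313$ ($E = 3 - \left(-90 + 100\right) \left(-35 + 4\right) = 3 - 10 \left(-31\right) = 3 - -310 = 3 + 310 = 313$)
$E^{2} = 313^{2} = 97969$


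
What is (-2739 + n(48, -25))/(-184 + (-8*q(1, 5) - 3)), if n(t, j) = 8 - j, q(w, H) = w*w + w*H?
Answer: 2706/235 ≈ 11.515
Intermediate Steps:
q(w, H) = w² + H*w
(-2739 + n(48, -25))/(-184 + (-8*q(1, 5) - 3)) = (-2739 + (8 - 1*(-25)))/(-184 + (-8*(5 + 1) - 3)) = (-2739 + (8 + 25))/(-184 + (-8*6 - 3)) = (-2739 + 33)/(-184 + (-8*6 - 3)) = -2706/(-184 + (-48 - 3)) = -2706/(-184 - 51) = -2706/(-235) = -2706*(-1/235) = 2706/235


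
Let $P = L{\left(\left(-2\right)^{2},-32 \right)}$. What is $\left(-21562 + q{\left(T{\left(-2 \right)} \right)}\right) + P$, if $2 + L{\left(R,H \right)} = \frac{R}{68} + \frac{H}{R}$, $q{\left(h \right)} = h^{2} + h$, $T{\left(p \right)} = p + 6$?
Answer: $- \frac{366383}{17} \approx -21552.0$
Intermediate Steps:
$T{\left(p \right)} = 6 + p$
$q{\left(h \right)} = h + h^{2}$
$L{\left(R,H \right)} = -2 + \frac{R}{68} + \frac{H}{R}$ ($L{\left(R,H \right)} = -2 + \left(\frac{R}{68} + \frac{H}{R}\right) = -2 + \frac{R}{68} + \frac{H}{R}$)
$P = - \frac{169}{17}$ ($P = -2 + \frac{\left(-2\right)^{2}}{68} - \frac{32}{\left(-2\right)^{2}} = -2 + \frac{1}{68} \cdot 4 - \frac{32}{4} = -2 + \frac{1}{17} - 8 = - \frac{169}{17} \approx -9.9412$)
$\left(-21562 + q{\left(T{\left(-2 \right)} \right)}\right) + P = \left(-21562 + \left(6 - 2\right) \left(1 + \left(6 - 2\right)\right)\right) - \frac{169}{17} = \left(-21562 + 4 \left(1 + 4\right)\right) - \frac{169}{17} = \left(-21562 + 4 \cdot 5\right) - \frac{169}{17} = \left(-21562 + 20\right) - \frac{169}{17} = -21542 - \frac{169}{17} = - \frac{366383}{17}$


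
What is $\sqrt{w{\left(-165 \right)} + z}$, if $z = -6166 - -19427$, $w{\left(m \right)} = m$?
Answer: $2 \sqrt{3274} \approx 114.44$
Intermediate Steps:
$z = 13261$ ($z = -6166 + 19427 = 13261$)
$\sqrt{w{\left(-165 \right)} + z} = \sqrt{-165 + 13261} = \sqrt{13096} = 2 \sqrt{3274}$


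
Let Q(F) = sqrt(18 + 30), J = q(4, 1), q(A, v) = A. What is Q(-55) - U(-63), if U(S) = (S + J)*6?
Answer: 354 + 4*sqrt(3) ≈ 360.93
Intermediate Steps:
J = 4
Q(F) = 4*sqrt(3) (Q(F) = sqrt(48) = 4*sqrt(3))
U(S) = 24 + 6*S (U(S) = (S + 4)*6 = (4 + S)*6 = 24 + 6*S)
Q(-55) - U(-63) = 4*sqrt(3) - (24 + 6*(-63)) = 4*sqrt(3) - (24 - 378) = 4*sqrt(3) - 1*(-354) = 4*sqrt(3) + 354 = 354 + 4*sqrt(3)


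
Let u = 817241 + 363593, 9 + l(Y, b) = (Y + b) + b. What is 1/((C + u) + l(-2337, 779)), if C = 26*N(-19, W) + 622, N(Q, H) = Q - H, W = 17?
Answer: 1/1179732 ≈ 8.4765e-7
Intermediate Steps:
l(Y, b) = -9 + Y + 2*b (l(Y, b) = -9 + ((Y + b) + b) = -9 + (Y + 2*b) = -9 + Y + 2*b)
C = -314 (C = 26*(-19 - 1*17) + 622 = 26*(-19 - 17) + 622 = 26*(-36) + 622 = -936 + 622 = -314)
u = 1180834
1/((C + u) + l(-2337, 779)) = 1/((-314 + 1180834) + (-9 - 2337 + 2*779)) = 1/(1180520 + (-9 - 2337 + 1558)) = 1/(1180520 - 788) = 1/1179732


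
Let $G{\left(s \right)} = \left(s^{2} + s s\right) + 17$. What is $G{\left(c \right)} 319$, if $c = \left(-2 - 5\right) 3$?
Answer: $286781$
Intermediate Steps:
$c = -21$ ($c = \left(-7\right) 3 = -21$)
$G{\left(s \right)} = 17 + 2 s^{2}$ ($G{\left(s \right)} = \left(s^{2} + s^{2}\right) + 17 = 2 s^{2} + 17 = 17 + 2 s^{2}$)
$G{\left(c \right)} 319 = \left(17 + 2 \left(-21\right)^{2}\right) 319 = \left(17 + 2 \cdot 441\right) 319 = \left(17 + 882\right) 319 = 899 \cdot 319 = 286781$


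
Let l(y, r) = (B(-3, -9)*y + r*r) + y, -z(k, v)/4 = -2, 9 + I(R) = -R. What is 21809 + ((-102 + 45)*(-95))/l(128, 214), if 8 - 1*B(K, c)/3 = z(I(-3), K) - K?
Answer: 325479321/14924 ≈ 21809.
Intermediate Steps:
I(R) = -9 - R
z(k, v) = 8 (z(k, v) = -4*(-2) = 8)
B(K, c) = 3*K (B(K, c) = 24 - 3*(8 - K) = 24 + (-24 + 3*K) = 3*K)
l(y, r) = r² - 8*y (l(y, r) = ((3*(-3))*y + r*r) + y = (-9*y + r²) + y = (r² - 9*y) + y = r² - 8*y)
21809 + ((-102 + 45)*(-95))/l(128, 214) = 21809 + ((-102 + 45)*(-95))/(214² - 8*128) = 21809 + (-57*(-95))/(45796 - 1024) = 21809 + 5415/44772 = 21809 + 5415*(1/44772) = 21809 + 1805/14924 = 325479321/14924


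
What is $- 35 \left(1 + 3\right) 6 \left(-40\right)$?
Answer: $33600$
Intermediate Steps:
$- 35 \left(1 + 3\right) 6 \left(-40\right) = - 35 \cdot 4 \cdot 6 \left(-40\right) = \left(-35\right) 24 \left(-40\right) = \left(-840\right) \left(-40\right) = 33600$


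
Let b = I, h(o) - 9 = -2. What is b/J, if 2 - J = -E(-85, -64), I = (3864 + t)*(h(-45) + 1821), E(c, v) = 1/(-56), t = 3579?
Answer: 253975008/37 ≈ 6.8642e+6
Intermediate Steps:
h(o) = 7 (h(o) = 9 - 2 = 7)
E(c, v) = -1/56
I = 13605804 (I = (3864 + 3579)*(7 + 1821) = 7443*1828 = 13605804)
J = 111/56 (J = 2 - (-1)*(-1)/56 = 2 - 1*1/56 = 2 - 1/56 = 111/56 ≈ 1.9821)
b = 13605804
b/J = 13605804/(111/56) = 13605804*(56/111) = 253975008/37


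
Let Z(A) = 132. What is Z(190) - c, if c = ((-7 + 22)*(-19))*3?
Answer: 987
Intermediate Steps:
c = -855 (c = (15*(-19))*3 = -285*3 = -855)
Z(190) - c = 132 - 1*(-855) = 132 + 855 = 987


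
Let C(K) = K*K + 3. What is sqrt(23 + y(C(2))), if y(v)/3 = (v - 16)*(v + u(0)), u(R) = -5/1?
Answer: I*sqrt(31) ≈ 5.5678*I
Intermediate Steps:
u(R) = -5 (u(R) = -5*1 = -5)
C(K) = 3 + K**2 (C(K) = K**2 + 3 = 3 + K**2)
y(v) = 3*(-16 + v)*(-5 + v) (y(v) = 3*((v - 16)*(v - 5)) = 3*((-16 + v)*(-5 + v)) = 3*(-16 + v)*(-5 + v))
sqrt(23 + y(C(2))) = sqrt(23 + (240 - 63*(3 + 2**2) + 3*(3 + 2**2)**2)) = sqrt(23 + (240 - 63*(3 + 4) + 3*(3 + 4)**2)) = sqrt(23 + (240 - 63*7 + 3*7**2)) = sqrt(23 + (240 - 441 + 3*49)) = sqrt(23 + (240 - 441 + 147)) = sqrt(23 - 54) = sqrt(-31) = I*sqrt(31)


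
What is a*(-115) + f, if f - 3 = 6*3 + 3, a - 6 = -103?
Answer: 11179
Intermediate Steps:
a = -97 (a = 6 - 103 = -97)
f = 24 (f = 3 + (6*3 + 3) = 3 + (18 + 3) = 3 + 21 = 24)
a*(-115) + f = -97*(-115) + 24 = 11155 + 24 = 11179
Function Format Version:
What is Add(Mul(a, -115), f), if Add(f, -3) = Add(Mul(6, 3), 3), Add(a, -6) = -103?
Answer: 11179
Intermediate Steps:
a = -97 (a = Add(6, -103) = -97)
f = 24 (f = Add(3, Add(Mul(6, 3), 3)) = Add(3, Add(18, 3)) = Add(3, 21) = 24)
Add(Mul(a, -115), f) = Add(Mul(-97, -115), 24) = Add(11155, 24) = 11179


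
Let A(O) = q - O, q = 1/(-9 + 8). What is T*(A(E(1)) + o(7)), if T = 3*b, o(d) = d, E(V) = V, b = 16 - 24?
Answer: -120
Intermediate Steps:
b = -8
q = -1 (q = 1/(-1) = -1)
A(O) = -1 - O
T = -24 (T = 3*(-8) = -24)
T*(A(E(1)) + o(7)) = -24*((-1 - 1*1) + 7) = -24*((-1 - 1) + 7) = -24*(-2 + 7) = -24*5 = -120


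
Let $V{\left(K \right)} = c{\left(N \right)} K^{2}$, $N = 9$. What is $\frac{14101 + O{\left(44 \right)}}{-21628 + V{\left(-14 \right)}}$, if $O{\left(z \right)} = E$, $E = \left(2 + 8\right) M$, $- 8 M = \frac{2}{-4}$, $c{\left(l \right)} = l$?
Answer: $- \frac{112813}{158912} \approx -0.70991$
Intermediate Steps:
$M = \frac{1}{16}$ ($M = - \frac{2 \frac{1}{-4}}{8} = - \frac{2 \left(- \frac{1}{4}\right)}{8} = \left(- \frac{1}{8}\right) \left(- \frac{1}{2}\right) = \frac{1}{16} \approx 0.0625$)
$V{\left(K \right)} = 9 K^{2}$
$E = \frac{5}{8}$ ($E = \left(2 + 8\right) \frac{1}{16} = 10 \cdot \frac{1}{16} = \frac{5}{8} \approx 0.625$)
$O{\left(z \right)} = \frac{5}{8}$
$\frac{14101 + O{\left(44 \right)}}{-21628 + V{\left(-14 \right)}} = \frac{14101 + \frac{5}{8}}{-21628 + 9 \left(-14\right)^{2}} = \frac{112813}{8 \left(-21628 + 9 \cdot 196\right)} = \frac{112813}{8 \left(-21628 + 1764\right)} = \frac{112813}{8 \left(-19864\right)} = \frac{112813}{8} \left(- \frac{1}{19864}\right) = - \frac{112813}{158912}$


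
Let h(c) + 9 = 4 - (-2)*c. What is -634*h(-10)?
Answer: 15850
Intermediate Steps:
h(c) = -5 + 2*c (h(c) = -9 + (4 - (-2)*c) = -9 + (4 + 2*c) = -5 + 2*c)
-634*h(-10) = -634*(-5 + 2*(-10)) = -634*(-5 - 20) = -634*(-25) = 15850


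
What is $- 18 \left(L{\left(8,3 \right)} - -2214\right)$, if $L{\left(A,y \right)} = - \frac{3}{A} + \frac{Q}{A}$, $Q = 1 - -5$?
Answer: $- \frac{159435}{4} \approx -39859.0$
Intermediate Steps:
$Q = 6$ ($Q = 1 + 5 = 6$)
$L{\left(A,y \right)} = \frac{3}{A}$ ($L{\left(A,y \right)} = - \frac{3}{A} + \frac{6}{A} = \frac{3}{A}$)
$- 18 \left(L{\left(8,3 \right)} - -2214\right) = - 18 \left(\frac{3}{8} - -2214\right) = - 18 \left(3 \cdot \frac{1}{8} + 2214\right) = - 18 \left(\frac{3}{8} + 2214\right) = \left(-18\right) \frac{17715}{8} = - \frac{159435}{4}$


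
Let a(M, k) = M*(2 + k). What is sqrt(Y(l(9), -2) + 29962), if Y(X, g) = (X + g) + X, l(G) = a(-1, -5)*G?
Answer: sqrt(30014) ≈ 173.25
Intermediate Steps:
l(G) = 3*G (l(G) = (-(2 - 5))*G = (-1*(-3))*G = 3*G)
Y(X, g) = g + 2*X
sqrt(Y(l(9), -2) + 29962) = sqrt((-2 + 2*(3*9)) + 29962) = sqrt((-2 + 2*27) + 29962) = sqrt((-2 + 54) + 29962) = sqrt(52 + 29962) = sqrt(30014)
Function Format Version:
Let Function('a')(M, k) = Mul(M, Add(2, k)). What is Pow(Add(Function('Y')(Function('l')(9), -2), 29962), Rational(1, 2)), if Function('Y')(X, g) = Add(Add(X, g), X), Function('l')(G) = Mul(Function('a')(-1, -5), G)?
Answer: Pow(30014, Rational(1, 2)) ≈ 173.25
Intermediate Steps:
Function('l')(G) = Mul(3, G) (Function('l')(G) = Mul(Mul(-1, Add(2, -5)), G) = Mul(Mul(-1, -3), G) = Mul(3, G))
Function('Y')(X, g) = Add(g, Mul(2, X))
Pow(Add(Function('Y')(Function('l')(9), -2), 29962), Rational(1, 2)) = Pow(Add(Add(-2, Mul(2, Mul(3, 9))), 29962), Rational(1, 2)) = Pow(Add(Add(-2, Mul(2, 27)), 29962), Rational(1, 2)) = Pow(Add(Add(-2, 54), 29962), Rational(1, 2)) = Pow(Add(52, 29962), Rational(1, 2)) = Pow(30014, Rational(1, 2))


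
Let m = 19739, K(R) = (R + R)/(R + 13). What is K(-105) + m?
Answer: 908099/46 ≈ 19741.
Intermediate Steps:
K(R) = 2*R/(13 + R) (K(R) = (2*R)/(13 + R) = 2*R/(13 + R))
K(-105) + m = 2*(-105)/(13 - 105) + 19739 = 2*(-105)/(-92) + 19739 = 2*(-105)*(-1/92) + 19739 = 105/46 + 19739 = 908099/46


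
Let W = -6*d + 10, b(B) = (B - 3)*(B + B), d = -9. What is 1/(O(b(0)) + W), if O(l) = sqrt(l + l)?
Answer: 1/64 ≈ 0.015625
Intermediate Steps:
b(B) = 2*B*(-3 + B) (b(B) = (-3 + B)*(2*B) = 2*B*(-3 + B))
W = 64 (W = -6*(-9) + 10 = 54 + 10 = 64)
O(l) = sqrt(2)*sqrt(l) (O(l) = sqrt(2*l) = sqrt(2)*sqrt(l))
1/(O(b(0)) + W) = 1/(sqrt(2)*sqrt(2*0*(-3 + 0)) + 64) = 1/(sqrt(2)*sqrt(2*0*(-3)) + 64) = 1/(sqrt(2)*sqrt(0) + 64) = 1/(sqrt(2)*0 + 64) = 1/(0 + 64) = 1/64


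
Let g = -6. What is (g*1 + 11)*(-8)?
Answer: -40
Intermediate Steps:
(g*1 + 11)*(-8) = (-6*1 + 11)*(-8) = (-6 + 11)*(-8) = 5*(-8) = -40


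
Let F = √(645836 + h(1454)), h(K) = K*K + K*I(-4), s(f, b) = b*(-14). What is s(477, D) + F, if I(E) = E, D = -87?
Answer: 1218 + 2*√688534 ≈ 2877.6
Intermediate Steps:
s(f, b) = -14*b
h(K) = K² - 4*K (h(K) = K*K + K*(-4) = K² - 4*K)
F = 2*√688534 (F = √(645836 + 1454*(-4 + 1454)) = √(645836 + 1454*1450) = √(645836 + 2108300) = √2754136 = 2*√688534 ≈ 1659.6)
s(477, D) + F = -14*(-87) + 2*√688534 = 1218 + 2*√688534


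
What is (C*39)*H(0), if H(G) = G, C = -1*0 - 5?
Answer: 0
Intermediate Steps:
C = -5 (C = 0 - 5 = -5)
(C*39)*H(0) = -5*39*0 = -195*0 = 0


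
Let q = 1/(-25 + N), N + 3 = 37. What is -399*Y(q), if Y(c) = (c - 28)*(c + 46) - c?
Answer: 13855142/27 ≈ 5.1315e+5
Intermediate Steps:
N = 34 (N = -3 + 37 = 34)
q = ⅑ (q = 1/(-25 + 34) = 1/9 = ⅑ ≈ 0.11111)
Y(c) = -c + (-28 + c)*(46 + c) (Y(c) = (-28 + c)*(46 + c) - c = -c + (-28 + c)*(46 + c))
-399*Y(q) = -399*(-1288 + (⅑)² + 17*(⅑)) = -399*(-1288 + 1/81 + 17/9) = -399*(-104174/81) = 13855142/27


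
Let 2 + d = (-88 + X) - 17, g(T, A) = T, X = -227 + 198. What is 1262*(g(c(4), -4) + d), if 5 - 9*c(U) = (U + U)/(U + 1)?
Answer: -7701986/45 ≈ -1.7116e+5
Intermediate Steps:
c(U) = 5/9 - 2*U/(9*(1 + U)) (c(U) = 5/9 - (U + U)/(9*(U + 1)) = 5/9 - 2*U/(9*(1 + U)))
X = -29
d = -136 (d = -2 + ((-88 - 29) - 17) = -2 + (-117 - 17) = -2 - 134 = -136)
1262*(g(c(4), -4) + d) = 1262*((5 + 3*4)/(9*(1 + 4)) - 136) = 1262*((⅑)*(5 + 12)/5 - 136) = 1262*((⅑)*(⅕)*17 - 136) = 1262*(17/45 - 136) = 1262*(-6103/45) = -7701986/45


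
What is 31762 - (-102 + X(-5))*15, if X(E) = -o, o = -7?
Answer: 33187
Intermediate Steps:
X(E) = 7 (X(E) = -1*(-7) = 7)
31762 - (-102 + X(-5))*15 = 31762 - (-102 + 7)*15 = 31762 - (-95)*15 = 31762 - 1*(-1425) = 31762 + 1425 = 33187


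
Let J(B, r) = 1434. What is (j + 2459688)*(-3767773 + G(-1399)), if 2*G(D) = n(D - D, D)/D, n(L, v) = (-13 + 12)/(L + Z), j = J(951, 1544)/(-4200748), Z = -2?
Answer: -108927890057052894234855/11753692904 ≈ -9.2675e+12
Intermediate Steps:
j = -717/2100374 (j = 1434/(-4200748) = 1434*(-1/4200748) = -717/2100374 ≈ -0.00034137)
n(L, v) = -1/(-2 + L) (n(L, v) = (-13 + 12)/(L - 2) = -1/(-2 + L))
G(D) = 1/(4*D) (G(D) = ((-1/(-2 + (D - D)))/D)/2 = ((-1/(-2 + 0))/D)/2 = ((-1/(-2))/D)/2 = ((-1*(-1/2))/D)/2 = (1/(2*D))/2 = 1/(4*D))
(j + 2459688)*(-3767773 + G(-1399)) = (-717/2100374 + 2459688)*(-3767773 + (1/4)/(-1399)) = 5166264722595*(-3767773 + (1/4)*(-1/1399))/2100374 = 5166264722595*(-3767773 - 1/5596)/2100374 = (5166264722595/2100374)*(-21084457709/5596) = -108927890057052894234855/11753692904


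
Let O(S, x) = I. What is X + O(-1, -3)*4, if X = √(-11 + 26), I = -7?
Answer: -28 + √15 ≈ -24.127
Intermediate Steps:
O(S, x) = -7
X = √15 ≈ 3.8730
X + O(-1, -3)*4 = √15 - 7*4 = √15 - 28 = -28 + √15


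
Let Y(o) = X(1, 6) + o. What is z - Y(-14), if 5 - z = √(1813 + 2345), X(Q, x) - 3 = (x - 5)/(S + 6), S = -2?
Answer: 63/4 - 3*√462 ≈ -48.733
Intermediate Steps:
X(Q, x) = 7/4 + x/4 (X(Q, x) = 3 + (x - 5)/(-2 + 6) = 3 + (-5 + x)/4 = 3 + (-5 + x)*(¼) = 3 + (-5/4 + x/4) = 7/4 + x/4)
Y(o) = 13/4 + o (Y(o) = (7/4 + (¼)*6) + o = (7/4 + 3/2) + o = 13/4 + o)
z = 5 - 3*√462 (z = 5 - √(1813 + 2345) = 5 - √4158 = 5 - 3*√462 ≈ -59.483)
z - Y(-14) = (5 - 3*√462) - (13/4 - 14) = (5 - 3*√462) - 1*(-43/4) = (5 - 3*√462) + 43/4 = 63/4 - 3*√462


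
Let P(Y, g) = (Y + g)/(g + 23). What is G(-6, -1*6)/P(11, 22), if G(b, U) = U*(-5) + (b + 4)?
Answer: 420/11 ≈ 38.182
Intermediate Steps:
G(b, U) = 4 + b - 5*U (G(b, U) = -5*U + (4 + b) = 4 + b - 5*U)
P(Y, g) = (Y + g)/(23 + g)
G(-6, -1*6)/P(11, 22) = (4 - 6 - (-5)*6)/(((11 + 22)/(23 + 22))) = (4 - 6 - 5*(-6))/((33/45)) = (4 - 6 + 30)/(((1/45)*33)) = 28/(11/15) = 28*(15/11) = 420/11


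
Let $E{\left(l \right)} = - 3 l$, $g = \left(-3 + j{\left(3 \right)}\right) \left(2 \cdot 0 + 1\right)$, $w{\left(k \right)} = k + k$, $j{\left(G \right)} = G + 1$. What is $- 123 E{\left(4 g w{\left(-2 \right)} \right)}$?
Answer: $-5904$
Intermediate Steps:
$j{\left(G \right)} = 1 + G$
$w{\left(k \right)} = 2 k$
$g = 1$ ($g = \left(-3 + \left(1 + 3\right)\right) \left(2 \cdot 0 + 1\right) = \left(-3 + 4\right) \left(0 + 1\right) = 1 \cdot 1 = 1$)
$- 123 E{\left(4 g w{\left(-2 \right)} \right)} = - 123 \left(- 3 \cdot 4 \cdot 1 \cdot 2 \left(-2\right)\right) = - 123 \left(- 3 \cdot 4 \left(-4\right)\right) = - 123 \left(\left(-3\right) \left(-16\right)\right) = \left(-123\right) 48 = -5904$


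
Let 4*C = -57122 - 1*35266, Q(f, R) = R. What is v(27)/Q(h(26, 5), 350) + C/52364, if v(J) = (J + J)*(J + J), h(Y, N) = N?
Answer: 72304737/9163700 ≈ 7.8903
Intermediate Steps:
v(J) = 4*J**2 (v(J) = (2*J)*(2*J) = 4*J**2)
C = -23097 (C = (-57122 - 1*35266)/4 = (-57122 - 35266)/4 = (1/4)*(-92388) = -23097)
v(27)/Q(h(26, 5), 350) + C/52364 = (4*27**2)/350 - 23097/52364 = (4*729)*(1/350) - 23097*1/52364 = 2916*(1/350) - 23097/52364 = 1458/175 - 23097/52364 = 72304737/9163700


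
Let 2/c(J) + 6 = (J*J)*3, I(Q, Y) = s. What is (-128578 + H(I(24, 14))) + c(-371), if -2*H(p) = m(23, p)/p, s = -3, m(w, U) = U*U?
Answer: -106182845297/825834 ≈ -1.2858e+5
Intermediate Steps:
m(w, U) = U**2
I(Q, Y) = -3
H(p) = -p/2 (H(p) = -p**2/(2*p) = -p/2)
c(J) = 2/(-6 + 3*J**2) (c(J) = 2/(-6 + (J*J)*3) = 2/(-6 + J**2*3) = 2/(-6 + 3*J**2))
(-128578 + H(I(24, 14))) + c(-371) = (-128578 - 1/2*(-3)) + 2/(3*(-2 + (-371)**2)) = (-128578 + 3/2) + 2/(3*(-2 + 137641)) = -257153/2 + (2/3)/137639 = -257153/2 + (2/3)*(1/137639) = -257153/2 + 2/412917 = -106182845297/825834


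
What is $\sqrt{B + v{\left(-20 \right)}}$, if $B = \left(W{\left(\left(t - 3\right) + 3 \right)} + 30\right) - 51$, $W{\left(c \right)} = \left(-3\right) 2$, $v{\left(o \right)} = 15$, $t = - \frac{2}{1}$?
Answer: $2 i \sqrt{3} \approx 3.4641 i$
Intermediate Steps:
$t = -2$ ($t = \left(-2\right) 1 = -2$)
$W{\left(c \right)} = -6$
$B = -27$ ($B = \left(-6 + 30\right) - 51 = 24 - 51 = -27$)
$\sqrt{B + v{\left(-20 \right)}} = \sqrt{-27 + 15} = \sqrt{-12} = 2 i \sqrt{3}$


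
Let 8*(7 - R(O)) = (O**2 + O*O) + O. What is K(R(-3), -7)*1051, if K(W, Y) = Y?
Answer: -7357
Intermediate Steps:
R(O) = 7 - O**2/4 - O/8 (R(O) = 7 - ((O**2 + O*O) + O)/8 = 7 - ((O**2 + O**2) + O)/8 = 7 - (2*O**2 + O)/8 = 7 - (O + 2*O**2)/8 = 7 + (-O**2/4 - O/8) = 7 - O**2/4 - O/8)
K(R(-3), -7)*1051 = -7*1051 = -7357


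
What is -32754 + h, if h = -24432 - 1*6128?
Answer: -63314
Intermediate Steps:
h = -30560 (h = -24432 - 6128 = -30560)
-32754 + h = -32754 - 30560 = -63314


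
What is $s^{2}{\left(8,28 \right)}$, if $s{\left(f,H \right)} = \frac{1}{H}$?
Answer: $\frac{1}{784} \approx 0.0012755$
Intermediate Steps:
$s^{2}{\left(8,28 \right)} = \left(\frac{1}{28}\right)^{2} = \frac{1}{784}$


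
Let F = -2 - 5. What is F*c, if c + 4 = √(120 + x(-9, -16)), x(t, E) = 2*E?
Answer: 28 - 14*√22 ≈ -37.666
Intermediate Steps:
F = -7
c = -4 + 2*√22 (c = -4 + √(120 + 2*(-16)) = -4 + √(120 - 32) = -4 + √88 = -4 + 2*√22 ≈ 5.3808)
F*c = -7*(-4 + 2*√22) = 28 - 14*√22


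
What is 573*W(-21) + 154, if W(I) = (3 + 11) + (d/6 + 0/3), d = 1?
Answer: 16543/2 ≈ 8271.5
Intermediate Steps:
W(I) = 85/6 (W(I) = (3 + 11) + (1/6 + 0/3) = 14 + (1*(⅙) + 0*(⅓)) = 14 + (⅙ + 0) = 14 + ⅙ = 85/6)
573*W(-21) + 154 = 573*(85/6) + 154 = 16235/2 + 154 = 16543/2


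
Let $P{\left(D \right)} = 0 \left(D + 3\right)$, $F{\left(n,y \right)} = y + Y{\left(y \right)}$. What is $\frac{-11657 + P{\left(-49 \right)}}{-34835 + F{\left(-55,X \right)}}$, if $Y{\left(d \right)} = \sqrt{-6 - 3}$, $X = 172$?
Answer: $\frac{404066591}{1201523578} + \frac{34971 i}{1201523578} \approx 0.3363 + 2.9106 \cdot 10^{-5} i$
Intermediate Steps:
$Y{\left(d \right)} = 3 i$ ($Y{\left(d \right)} = \sqrt{-9} = 3 i$)
$F{\left(n,y \right)} = y + 3 i$
$P{\left(D \right)} = 0$ ($P{\left(D \right)} = 0 \left(3 + D\right) = 0$)
$\frac{-11657 + P{\left(-49 \right)}}{-34835 + F{\left(-55,X \right)}} = \frac{-11657 + 0}{-34835 + \left(172 + 3 i\right)} = - \frac{11657}{-34663 + 3 i} = - 11657 \frac{-34663 - 3 i}{1201523578} = - \frac{11657 \left(-34663 - 3 i\right)}{1201523578}$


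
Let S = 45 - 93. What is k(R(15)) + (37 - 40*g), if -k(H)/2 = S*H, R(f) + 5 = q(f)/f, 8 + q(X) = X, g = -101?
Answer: 18209/5 ≈ 3641.8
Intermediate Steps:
q(X) = -8 + X
R(f) = -5 + (-8 + f)/f
S = -48
k(H) = 96*H (k(H) = -(-96)*H = 96*H)
k(R(15)) + (37 - 40*g) = 96*(-4 - 8/15) + (37 - 40*(-101)) = 96*(-4 - 8*1/15) + (37 + 4040) = 96*(-4 - 8/15) + 4077 = 96*(-68/15) + 4077 = -2176/5 + 4077 = 18209/5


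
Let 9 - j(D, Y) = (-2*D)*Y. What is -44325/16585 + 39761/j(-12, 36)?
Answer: -139466812/2836035 ≈ -49.177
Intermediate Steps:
j(D, Y) = 9 + 2*D*Y (j(D, Y) = 9 - (-2*D)*Y = 9 - (-2)*D*Y = 9 + 2*D*Y)
-44325/16585 + 39761/j(-12, 36) = -44325/16585 + 39761/(9 + 2*(-12)*36) = -44325*1/16585 + 39761/(9 - 864) = -8865/3317 + 39761/(-855) = -8865/3317 + 39761*(-1/855) = -8865/3317 - 39761/855 = -139466812/2836035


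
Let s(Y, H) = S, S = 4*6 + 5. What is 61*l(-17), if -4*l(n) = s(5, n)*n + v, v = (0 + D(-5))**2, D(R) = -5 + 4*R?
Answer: -2013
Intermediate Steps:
S = 29 (S = 24 + 5 = 29)
v = 625 (v = (0 + (-5 + 4*(-5)))**2 = (0 + (-5 - 20))**2 = (0 - 25)**2 = (-25)**2 = 625)
s(Y, H) = 29
l(n) = -625/4 - 29*n/4 (l(n) = -(29*n + 625)/4 = -(625 + 29*n)/4 = -625/4 - 29*n/4)
61*l(-17) = 61*(-625/4 - 29/4*(-17)) = 61*(-625/4 + 493/4) = 61*(-33) = -2013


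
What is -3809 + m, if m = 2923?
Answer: -886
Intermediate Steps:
-3809 + m = -3809 + 2923 = -886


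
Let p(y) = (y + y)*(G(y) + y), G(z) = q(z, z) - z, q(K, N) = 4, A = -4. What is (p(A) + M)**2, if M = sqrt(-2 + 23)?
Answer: (32 - sqrt(21))**2 ≈ 751.71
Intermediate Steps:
G(z) = 4 - z
M = sqrt(21) ≈ 4.5826
p(y) = 8*y (p(y) = (y + y)*((4 - y) + y) = (2*y)*4 = 8*y)
(p(A) + M)**2 = (8*(-4) + sqrt(21))**2 = (-32 + sqrt(21))**2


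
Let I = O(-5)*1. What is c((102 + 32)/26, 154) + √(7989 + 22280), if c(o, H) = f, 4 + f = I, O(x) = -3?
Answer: -7 + √30269 ≈ 166.98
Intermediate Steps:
I = -3 (I = -3*1 = -3)
f = -7 (f = -4 - 3 = -7)
c(o, H) = -7
c((102 + 32)/26, 154) + √(7989 + 22280) = -7 + √(7989 + 22280) = -7 + √30269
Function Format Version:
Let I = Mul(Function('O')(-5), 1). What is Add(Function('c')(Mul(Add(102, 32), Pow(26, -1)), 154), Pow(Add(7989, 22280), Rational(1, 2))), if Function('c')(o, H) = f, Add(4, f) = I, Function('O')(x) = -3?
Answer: Add(-7, Pow(30269, Rational(1, 2))) ≈ 166.98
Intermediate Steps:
I = -3 (I = Mul(-3, 1) = -3)
f = -7 (f = Add(-4, -3) = -7)
Function('c')(o, H) = -7
Add(Function('c')(Mul(Add(102, 32), Pow(26, -1)), 154), Pow(Add(7989, 22280), Rational(1, 2))) = Add(-7, Pow(Add(7989, 22280), Rational(1, 2))) = Add(-7, Pow(30269, Rational(1, 2)))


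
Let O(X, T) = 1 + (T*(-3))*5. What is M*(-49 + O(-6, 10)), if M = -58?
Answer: 11484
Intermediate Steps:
O(X, T) = 1 - 15*T (O(X, T) = 1 - 3*T*5 = 1 - 15*T)
M*(-49 + O(-6, 10)) = -58*(-49 + (1 - 15*10)) = -58*(-49 + (1 - 150)) = -58*(-49 - 149) = -58*(-198) = 11484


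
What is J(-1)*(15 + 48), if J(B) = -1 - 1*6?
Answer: -441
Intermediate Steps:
J(B) = -7 (J(B) = -1 - 6 = -7)
J(-1)*(15 + 48) = -7*(15 + 48) = -7*63 = -441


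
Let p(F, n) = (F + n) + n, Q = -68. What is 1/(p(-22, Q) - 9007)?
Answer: -1/9165 ≈ -0.00010911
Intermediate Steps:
p(F, n) = F + 2*n
1/(p(-22, Q) - 9007) = 1/((-22 + 2*(-68)) - 9007) = 1/((-22 - 136) - 9007) = 1/(-158 - 9007) = 1/(-9165) = -1/9165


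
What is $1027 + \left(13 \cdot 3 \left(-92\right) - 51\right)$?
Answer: $-2612$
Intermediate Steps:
$1027 + \left(13 \cdot 3 \left(-92\right) - 51\right) = 1027 + \left(39 \left(-92\right) - 51\right) = 1027 - 3639 = -2612$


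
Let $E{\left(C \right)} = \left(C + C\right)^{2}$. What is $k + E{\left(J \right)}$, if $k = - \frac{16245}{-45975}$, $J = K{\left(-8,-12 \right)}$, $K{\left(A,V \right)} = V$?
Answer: $\frac{1766523}{3065} \approx 576.35$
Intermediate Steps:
$J = -12$
$k = \frac{1083}{3065}$ ($k = \left(-16245\right) \left(- \frac{1}{45975}\right) = \frac{1083}{3065} \approx 0.35334$)
$E{\left(C \right)} = 4 C^{2}$ ($E{\left(C \right)} = \left(2 C\right)^{2} = 4 C^{2}$)
$k + E{\left(J \right)} = \frac{1083}{3065} + 4 \left(-12\right)^{2} = \frac{1083}{3065} + 4 \cdot 144 = \frac{1083}{3065} + 576 = \frac{1766523}{3065}$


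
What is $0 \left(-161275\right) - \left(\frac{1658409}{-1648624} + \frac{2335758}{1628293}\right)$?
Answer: $- \frac{1150410931155}{2684442918832} \approx -0.42855$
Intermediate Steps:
$0 \left(-161275\right) - \left(\frac{1658409}{-1648624} + \frac{2335758}{1628293}\right) = 0 - \left(1658409 \left(- \frac{1}{1648624}\right) + 2335758 \cdot \frac{1}{1628293}\right) = 0 - \left(- \frac{1658409}{1648624} + \frac{2335758}{1628293}\right) = 0 - \frac{1150410931155}{2684442918832} = - \frac{1150410931155}{2684442918832}$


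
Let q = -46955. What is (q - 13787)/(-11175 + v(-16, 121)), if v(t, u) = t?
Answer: 60742/11191 ≈ 5.4278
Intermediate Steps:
(q - 13787)/(-11175 + v(-16, 121)) = (-46955 - 13787)/(-11175 - 16) = -60742/(-11191) = -60742*(-1/11191) = 60742/11191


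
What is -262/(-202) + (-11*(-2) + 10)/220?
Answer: 8013/5555 ≈ 1.4425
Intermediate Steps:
-262/(-202) + (-11*(-2) + 10)/220 = -262*(-1/202) + (22 + 10)*(1/220) = 131/101 + 32*(1/220) = 131/101 + 8/55 = 8013/5555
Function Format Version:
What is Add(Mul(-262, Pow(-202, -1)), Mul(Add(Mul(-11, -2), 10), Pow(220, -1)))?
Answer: Rational(8013, 5555) ≈ 1.4425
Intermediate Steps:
Add(Mul(-262, Pow(-202, -1)), Mul(Add(Mul(-11, -2), 10), Pow(220, -1))) = Add(Mul(-262, Rational(-1, 202)), Mul(Add(22, 10), Rational(1, 220))) = Add(Rational(131, 101), Mul(32, Rational(1, 220))) = Add(Rational(131, 101), Rational(8, 55)) = Rational(8013, 5555)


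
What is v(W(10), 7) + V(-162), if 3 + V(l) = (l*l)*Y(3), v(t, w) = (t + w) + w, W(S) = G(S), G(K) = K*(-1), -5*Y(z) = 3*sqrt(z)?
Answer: 1 - 78732*sqrt(3)/5 ≈ -27273.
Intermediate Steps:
Y(z) = -3*sqrt(z)/5
G(K) = -K
W(S) = -S
v(t, w) = t + 2*w
V(l) = -3 - 3*sqrt(3)*l**2/5 (V(l) = -3 + (l*l)*(-3*sqrt(3)/5) = -3 + l**2*(-3*sqrt(3)/5) = -3 - 3*sqrt(3)*l**2/5)
v(W(10), 7) + V(-162) = (-1*10 + 2*7) + (-3 - 3/5*sqrt(3)*(-162)**2) = (-10 + 14) + (-3 - 3/5*sqrt(3)*26244) = 4 + (-3 - 78732*sqrt(3)/5) = 1 - 78732*sqrt(3)/5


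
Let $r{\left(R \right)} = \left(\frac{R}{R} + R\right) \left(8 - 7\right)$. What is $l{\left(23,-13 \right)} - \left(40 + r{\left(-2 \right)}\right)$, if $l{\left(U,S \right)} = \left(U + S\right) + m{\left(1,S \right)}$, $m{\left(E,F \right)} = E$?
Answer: $-28$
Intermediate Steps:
$r{\left(R \right)} = 1 + R$ ($r{\left(R \right)} = \left(1 + R\right) 1 = 1 + R$)
$l{\left(U,S \right)} = 1 + S + U$ ($l{\left(U,S \right)} = \left(U + S\right) + 1 = \left(S + U\right) + 1 = 1 + S + U$)
$l{\left(23,-13 \right)} - \left(40 + r{\left(-2 \right)}\right) = \left(1 - 13 + 23\right) - \left(40 + \left(1 - 2\right)\right) = 11 - \left(40 - 1\right) = 11 - 39 = -28$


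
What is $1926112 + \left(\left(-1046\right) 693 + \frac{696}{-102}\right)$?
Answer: $\frac{20420862}{17} \approx 1.2012 \cdot 10^{6}$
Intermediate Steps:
$1926112 + \left(\left(-1046\right) 693 + \frac{696}{-102}\right) = 1926112 + \left(-724878 + 696 \left(- \frac{1}{102}\right)\right) = 1926112 - \frac{12323042}{17} = \frac{20420862}{17}$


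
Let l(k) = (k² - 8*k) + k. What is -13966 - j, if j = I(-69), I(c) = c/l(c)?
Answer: -1061415/76 ≈ -13966.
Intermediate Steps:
l(k) = k² - 7*k
I(c) = 1/(-7 + c) (I(c) = c/((c*(-7 + c))) = c*(1/(c*(-7 + c))) = 1/(-7 + c))
j = -1/76 (j = 1/(-7 - 69) = 1/(-76) = -1/76 ≈ -0.013158)
-13966 - j = -13966 - 1*(-1/76) = -13966 + 1/76 = -1061415/76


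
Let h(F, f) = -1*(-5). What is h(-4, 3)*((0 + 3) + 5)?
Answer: 40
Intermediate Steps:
h(F, f) = 5
h(-4, 3)*((0 + 3) + 5) = 5*((0 + 3) + 5) = 5*(3 + 5) = 5*8 = 40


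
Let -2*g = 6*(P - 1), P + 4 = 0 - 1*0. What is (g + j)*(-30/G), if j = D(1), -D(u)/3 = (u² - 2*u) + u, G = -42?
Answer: 75/7 ≈ 10.714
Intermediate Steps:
P = -4 (P = -4 + (0 - 1*0) = -4 + (0 + 0) = -4 + 0 = -4)
D(u) = -3*u² + 3*u (D(u) = -3*((u² - 2*u) + u) = -3*(u² - u) = -3*u² + 3*u)
j = 0 (j = 3*1*(1 - 1*1) = 3*1*(1 - 1) = 3*1*0 = 0)
g = 15 (g = -3*(-4 - 1) = -3*(-5) = -½*(-30) = 15)
(g + j)*(-30/G) = (15 + 0)*(-30/(-42)) = 15*(-30*(-1/42)) = 15*(5/7) = 75/7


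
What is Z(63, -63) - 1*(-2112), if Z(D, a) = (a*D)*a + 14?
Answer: 252173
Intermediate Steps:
Z(D, a) = 14 + D*a² (Z(D, a) = (D*a)*a + 14 = D*a² + 14 = 14 + D*a²)
Z(63, -63) - 1*(-2112) = (14 + 63*(-63)²) - 1*(-2112) = (14 + 63*3969) + 2112 = (14 + 250047) + 2112 = 250061 + 2112 = 252173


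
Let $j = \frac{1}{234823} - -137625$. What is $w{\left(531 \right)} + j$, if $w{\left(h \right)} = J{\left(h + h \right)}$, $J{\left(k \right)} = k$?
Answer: $\frac{32566897402}{234823} \approx 1.3869 \cdot 10^{5}$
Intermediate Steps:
$w{\left(h \right)} = 2 h$ ($w{\left(h \right)} = h + h = 2 h$)
$j = \frac{32317515376}{234823}$ ($j = \frac{1}{234823} + 137625 = \frac{32317515376}{234823} \approx 1.3763 \cdot 10^{5}$)
$w{\left(531 \right)} + j = 2 \cdot 531 + \frac{32317515376}{234823} = 1062 + \frac{32317515376}{234823} = \frac{32566897402}{234823}$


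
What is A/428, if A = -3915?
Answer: -3915/428 ≈ -9.1472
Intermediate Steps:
A/428 = -3915/428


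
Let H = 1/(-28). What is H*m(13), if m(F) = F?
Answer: -13/28 ≈ -0.46429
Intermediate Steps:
H = -1/28 ≈ -0.035714
H*m(13) = -1/28*13 = -13/28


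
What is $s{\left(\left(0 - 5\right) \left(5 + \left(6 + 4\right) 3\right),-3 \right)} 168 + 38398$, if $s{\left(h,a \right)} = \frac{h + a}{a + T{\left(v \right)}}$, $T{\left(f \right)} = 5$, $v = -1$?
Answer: $23446$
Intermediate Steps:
$s{\left(h,a \right)} = \frac{a + h}{5 + a}$ ($s{\left(h,a \right)} = \frac{h + a}{a + 5} = \frac{a + h}{5 + a}$)
$s{\left(\left(0 - 5\right) \left(5 + \left(6 + 4\right) 3\right),-3 \right)} 168 + 38398 = \frac{-3 + \left(0 - 5\right) \left(5 + \left(6 + 4\right) 3\right)}{5 - 3} \cdot 168 + 38398 = \frac{-3 - 5 \left(5 + 10 \cdot 3\right)}{2} \cdot 168 + 38398 = \frac{-3 - 5 \left(5 + 30\right)}{2} \cdot 168 + 38398 = \frac{-3 - 175}{2} \cdot 168 + 38398 = \frac{1}{2} \left(-178\right) 168 + 38398 = \left(-89\right) 168 + 38398 = -14952 + 38398 = 23446$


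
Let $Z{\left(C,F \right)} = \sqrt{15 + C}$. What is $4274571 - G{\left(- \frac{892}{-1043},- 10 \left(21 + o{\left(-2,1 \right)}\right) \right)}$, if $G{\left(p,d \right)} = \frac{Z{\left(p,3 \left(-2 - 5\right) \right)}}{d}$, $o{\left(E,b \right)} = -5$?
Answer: $4274571 + \frac{\sqrt{17248091}}{166880} \approx 4.2746 \cdot 10^{6}$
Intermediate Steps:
$G{\left(p,d \right)} = \frac{\sqrt{15 + p}}{d}$
$4274571 - G{\left(- \frac{892}{-1043},- 10 \left(21 + o{\left(-2,1 \right)}\right) \right)} = 4274571 - \frac{\sqrt{15 - \frac{892}{-1043}}}{\left(-10\right) \left(21 - 5\right)} = 4274571 - \frac{\sqrt{15 - - \frac{892}{1043}}}{\left(-10\right) 16} = 4274571 - \frac{\sqrt{15 + \frac{892}{1043}}}{-160} = 4274571 - - \frac{\sqrt{\frac{16537}{1043}}}{160} = 4274571 - - \frac{\frac{1}{1043} \sqrt{17248091}}{160} = 4274571 - - \frac{\sqrt{17248091}}{166880} = 4274571 + \frac{\sqrt{17248091}}{166880}$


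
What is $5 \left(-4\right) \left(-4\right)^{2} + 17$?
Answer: $-303$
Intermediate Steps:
$5 \left(-4\right) \left(-4\right)^{2} + 17 = \left(-20\right) 16 + 17 = -320 + 17 = -303$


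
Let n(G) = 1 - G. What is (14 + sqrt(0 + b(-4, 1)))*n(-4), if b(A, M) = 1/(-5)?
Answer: 70 + I*sqrt(5) ≈ 70.0 + 2.2361*I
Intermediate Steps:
b(A, M) = -1/5
(14 + sqrt(0 + b(-4, 1)))*n(-4) = (14 + sqrt(0 - 1/5))*(1 - 1*(-4)) = (14 + sqrt(-1/5))*(1 + 4) = (14 + I*sqrt(5)/5)*5 = 70 + I*sqrt(5)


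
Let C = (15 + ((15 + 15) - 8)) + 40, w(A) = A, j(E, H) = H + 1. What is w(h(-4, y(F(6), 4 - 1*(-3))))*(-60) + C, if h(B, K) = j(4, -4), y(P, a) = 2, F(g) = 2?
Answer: 257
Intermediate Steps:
j(E, H) = 1 + H
h(B, K) = -3 (h(B, K) = 1 - 4 = -3)
C = 77 (C = (15 + (30 - 8)) + 40 = (15 + 22) + 40 = 37 + 40 = 77)
w(h(-4, y(F(6), 4 - 1*(-3))))*(-60) + C = -3*(-60) + 77 = 180 + 77 = 257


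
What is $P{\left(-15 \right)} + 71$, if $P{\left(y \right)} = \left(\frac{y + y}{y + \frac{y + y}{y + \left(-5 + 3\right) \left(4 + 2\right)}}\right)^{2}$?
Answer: $\frac{47291}{625} \approx 75.666$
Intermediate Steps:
$P{\left(y \right)} = \frac{4 y^{2}}{\left(y + \frac{2 y}{-12 + y}\right)^{2}}$ ($P{\left(y \right)} = \left(\frac{2 y}{y + \frac{2 y}{y - 12}}\right)^{2} = \left(\frac{2 y}{y + \frac{2 y}{-12 + y}}\right)^{2} = \frac{4 y^{2}}{\left(y + \frac{2 y}{-12 + y}\right)^{2}}$)
$P{\left(-15 \right)} + 71 = \frac{4 \left(-12 - 15\right)^{2}}{\left(-10 - 15\right)^{2}} + 71 = \frac{4 \left(-27\right)^{2}}{625} + 71 = 4 \cdot 729 \cdot \frac{1}{625} + 71 = \frac{2916}{625} + 71 = \frac{47291}{625}$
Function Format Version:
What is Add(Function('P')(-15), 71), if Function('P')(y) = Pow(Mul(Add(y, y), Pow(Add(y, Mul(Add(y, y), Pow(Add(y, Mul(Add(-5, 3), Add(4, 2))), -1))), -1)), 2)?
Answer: Rational(47291, 625) ≈ 75.666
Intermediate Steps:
Function('P')(y) = Mul(4, Pow(y, 2), Pow(Add(y, Mul(2, y, Pow(Add(-12, y), -1))), -2)) (Function('P')(y) = Pow(Mul(Mul(2, y), Pow(Add(y, Mul(Mul(2, y), Pow(Add(y, Mul(-2, 6)), -1))), -1)), 2) = Pow(Mul(Mul(2, y), Pow(Add(y, Mul(Mul(2, y), Pow(Add(y, -12), -1))), -1)), 2) = Pow(Mul(Mul(2, y), Pow(Add(y, Mul(Mul(2, y), Pow(Add(-12, y), -1))), -1)), 2) = Pow(Mul(Mul(2, y), Pow(Add(y, Mul(2, y, Pow(Add(-12, y), -1))), -1)), 2) = Pow(Mul(2, y, Pow(Add(y, Mul(2, y, Pow(Add(-12, y), -1))), -1)), 2) = Mul(4, Pow(y, 2), Pow(Add(y, Mul(2, y, Pow(Add(-12, y), -1))), -2)))
Add(Function('P')(-15), 71) = Add(Mul(4, Pow(Add(-12, -15), 2), Pow(Add(-10, -15), -2)), 71) = Add(Mul(4, Pow(-27, 2), Pow(-25, -2)), 71) = Add(Mul(4, 729, Rational(1, 625)), 71) = Add(Rational(2916, 625), 71) = Rational(47291, 625)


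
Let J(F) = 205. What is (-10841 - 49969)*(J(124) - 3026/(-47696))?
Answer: -148691182965/11924 ≈ -1.2470e+7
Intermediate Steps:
(-10841 - 49969)*(J(124) - 3026/(-47696)) = (-10841 - 49969)*(205 - 3026/(-47696)) = -60810*(205 - 3026*(-1/47696)) = -60810*(205 + 1513/23848) = -60810*4890353/23848 = -148691182965/11924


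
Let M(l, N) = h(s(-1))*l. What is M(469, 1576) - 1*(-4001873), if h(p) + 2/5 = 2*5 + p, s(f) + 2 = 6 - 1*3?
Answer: 20034222/5 ≈ 4.0068e+6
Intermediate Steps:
s(f) = 1 (s(f) = -2 + (6 - 1*3) = -2 + (6 - 3) = -2 + 3 = 1)
h(p) = 48/5 + p (h(p) = -2/5 + (2*5 + p) = -2/5 + (10 + p) = 48/5 + p)
M(l, N) = 53*l/5 (M(l, N) = (48/5 + 1)*l = 53*l/5)
M(469, 1576) - 1*(-4001873) = (53/5)*469 - 1*(-4001873) = 24857/5 + 4001873 = 20034222/5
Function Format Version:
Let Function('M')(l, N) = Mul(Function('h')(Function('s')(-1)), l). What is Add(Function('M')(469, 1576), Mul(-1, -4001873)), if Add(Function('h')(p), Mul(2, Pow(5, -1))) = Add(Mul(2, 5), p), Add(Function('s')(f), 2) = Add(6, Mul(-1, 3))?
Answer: Rational(20034222, 5) ≈ 4.0068e+6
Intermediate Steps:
Function('s')(f) = 1 (Function('s')(f) = Add(-2, Add(6, Mul(-1, 3))) = Add(-2, Add(6, -3)) = Add(-2, 3) = 1)
Function('h')(p) = Add(Rational(48, 5), p) (Function('h')(p) = Add(Rational(-2, 5), Add(Mul(2, 5), p)) = Add(Rational(-2, 5), Add(10, p)) = Add(Rational(48, 5), p))
Function('M')(l, N) = Mul(Rational(53, 5), l) (Function('M')(l, N) = Mul(Add(Rational(48, 5), 1), l) = Mul(Rational(53, 5), l))
Add(Function('M')(469, 1576), Mul(-1, -4001873)) = Add(Mul(Rational(53, 5), 469), Mul(-1, -4001873)) = Add(Rational(24857, 5), 4001873) = Rational(20034222, 5)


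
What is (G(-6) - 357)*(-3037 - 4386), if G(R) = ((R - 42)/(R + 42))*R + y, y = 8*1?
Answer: 2531243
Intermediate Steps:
y = 8
G(R) = 8 + R*(-42 + R)/(42 + R) (G(R) = ((R - 42)/(R + 42))*R + 8 = ((-42 + R)/(42 + R))*R + 8 = R*(-42 + R)/(42 + R) + 8 = 8 + R*(-42 + R)/(42 + R))
(G(-6) - 357)*(-3037 - 4386) = ((336 + (-6)² - 34*(-6))/(42 - 6) - 357)*(-3037 - 4386) = ((336 + 36 + 204)/36 - 357)*(-7423) = ((1/36)*576 - 357)*(-7423) = (16 - 357)*(-7423) = -341*(-7423) = 2531243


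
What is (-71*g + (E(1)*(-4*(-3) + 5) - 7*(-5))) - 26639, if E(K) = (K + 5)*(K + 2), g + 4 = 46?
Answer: -29280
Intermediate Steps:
g = 42 (g = -4 + 46 = 42)
E(K) = (2 + K)*(5 + K) (E(K) = (5 + K)*(2 + K) = (2 + K)*(5 + K))
(-71*g + (E(1)*(-4*(-3) + 5) - 7*(-5))) - 26639 = (-71*42 + ((10 + 1² + 7*1)*(-4*(-3) + 5) - 7*(-5))) - 26639 = (-2982 + ((10 + 1 + 7)*(12 + 5) + 35)) - 26639 = (-2982 + (18*17 + 35)) - 26639 = (-2982 + (306 + 35)) - 26639 = (-2982 + 341) - 26639 = -2641 - 26639 = -29280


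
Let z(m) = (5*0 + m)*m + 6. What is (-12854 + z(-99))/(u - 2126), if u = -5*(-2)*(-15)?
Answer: 3047/2276 ≈ 1.3388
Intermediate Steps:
u = -150 (u = 10*(-15) = -150)
z(m) = 6 + m**2 (z(m) = (0 + m)*m + 6 = m*m + 6 = m**2 + 6 = 6 + m**2)
(-12854 + z(-99))/(u - 2126) = (-12854 + (6 + (-99)**2))/(-150 - 2126) = (-12854 + (6 + 9801))/(-2276) = (-12854 + 9807)*(-1/2276) = -3047*(-1/2276) = 3047/2276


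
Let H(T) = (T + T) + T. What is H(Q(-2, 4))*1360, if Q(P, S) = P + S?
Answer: 8160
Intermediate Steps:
H(T) = 3*T (H(T) = 2*T + T = 3*T)
H(Q(-2, 4))*1360 = (3*(-2 + 4))*1360 = (3*2)*1360 = 6*1360 = 8160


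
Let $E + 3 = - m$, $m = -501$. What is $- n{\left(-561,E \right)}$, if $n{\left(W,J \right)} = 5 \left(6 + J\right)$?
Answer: $-2520$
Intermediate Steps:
$E = 498$ ($E = -3 - -501 = -3 + 501 = 498$)
$n{\left(W,J \right)} = 30 + 5 J$
$- n{\left(-561,E \right)} = - (30 + 5 \cdot 498) = - (30 + 2490) = \left(-1\right) 2520 = -2520$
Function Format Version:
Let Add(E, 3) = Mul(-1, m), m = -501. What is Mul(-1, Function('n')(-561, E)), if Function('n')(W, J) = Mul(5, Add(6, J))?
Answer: -2520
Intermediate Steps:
E = 498 (E = Add(-3, Mul(-1, -501)) = Add(-3, 501) = 498)
Function('n')(W, J) = Add(30, Mul(5, J))
Mul(-1, Function('n')(-561, E)) = Mul(-1, Add(30, Mul(5, 498))) = Mul(-1, Add(30, 2490)) = Mul(-1, 2520) = -2520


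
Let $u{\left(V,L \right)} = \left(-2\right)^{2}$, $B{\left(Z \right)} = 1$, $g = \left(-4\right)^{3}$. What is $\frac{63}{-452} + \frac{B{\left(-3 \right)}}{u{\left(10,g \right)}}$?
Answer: $\frac{25}{226} \approx 0.11062$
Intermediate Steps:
$g = -64$
$u{\left(V,L \right)} = 4$
$\frac{63}{-452} + \frac{B{\left(-3 \right)}}{u{\left(10,g \right)}} = \frac{63}{-452} + 1 \cdot \frac{1}{4} = 63 \left(- \frac{1}{452}\right) + 1 \cdot \frac{1}{4} = - \frac{63}{452} + \frac{1}{4} = \frac{25}{226}$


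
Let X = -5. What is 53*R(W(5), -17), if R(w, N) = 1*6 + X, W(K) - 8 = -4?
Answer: 53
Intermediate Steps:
W(K) = 4 (W(K) = 8 - 4 = 4)
R(w, N) = 1 (R(w, N) = 1*6 - 5 = 6 - 5 = 1)
53*R(W(5), -17) = 53*1 = 53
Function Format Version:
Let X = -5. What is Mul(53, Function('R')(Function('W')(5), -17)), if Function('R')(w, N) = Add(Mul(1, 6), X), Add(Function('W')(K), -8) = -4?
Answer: 53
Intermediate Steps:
Function('W')(K) = 4 (Function('W')(K) = Add(8, -4) = 4)
Function('R')(w, N) = 1 (Function('R')(w, N) = Add(Mul(1, 6), -5) = Add(6, -5) = 1)
Mul(53, Function('R')(Function('W')(5), -17)) = Mul(53, 1) = 53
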